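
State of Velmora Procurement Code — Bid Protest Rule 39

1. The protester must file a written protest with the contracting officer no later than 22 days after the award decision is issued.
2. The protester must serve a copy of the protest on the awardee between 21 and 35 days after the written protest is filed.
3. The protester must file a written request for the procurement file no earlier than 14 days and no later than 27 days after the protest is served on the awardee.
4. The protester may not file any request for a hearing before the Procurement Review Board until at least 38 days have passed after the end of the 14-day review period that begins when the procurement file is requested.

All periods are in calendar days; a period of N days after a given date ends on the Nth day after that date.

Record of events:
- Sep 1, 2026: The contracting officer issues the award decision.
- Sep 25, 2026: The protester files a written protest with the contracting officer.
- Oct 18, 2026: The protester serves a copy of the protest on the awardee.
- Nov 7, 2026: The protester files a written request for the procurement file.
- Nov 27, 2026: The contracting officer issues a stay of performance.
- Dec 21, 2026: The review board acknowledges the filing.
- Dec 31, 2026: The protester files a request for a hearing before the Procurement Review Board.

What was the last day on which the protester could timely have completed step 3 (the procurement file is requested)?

Step 3 runs from Oct 18, 2026, when the protest is served on the awardee. The window is 14–27 days after Oct 18, 2026; it closes on Nov 14, 2026.

Nov 14, 2026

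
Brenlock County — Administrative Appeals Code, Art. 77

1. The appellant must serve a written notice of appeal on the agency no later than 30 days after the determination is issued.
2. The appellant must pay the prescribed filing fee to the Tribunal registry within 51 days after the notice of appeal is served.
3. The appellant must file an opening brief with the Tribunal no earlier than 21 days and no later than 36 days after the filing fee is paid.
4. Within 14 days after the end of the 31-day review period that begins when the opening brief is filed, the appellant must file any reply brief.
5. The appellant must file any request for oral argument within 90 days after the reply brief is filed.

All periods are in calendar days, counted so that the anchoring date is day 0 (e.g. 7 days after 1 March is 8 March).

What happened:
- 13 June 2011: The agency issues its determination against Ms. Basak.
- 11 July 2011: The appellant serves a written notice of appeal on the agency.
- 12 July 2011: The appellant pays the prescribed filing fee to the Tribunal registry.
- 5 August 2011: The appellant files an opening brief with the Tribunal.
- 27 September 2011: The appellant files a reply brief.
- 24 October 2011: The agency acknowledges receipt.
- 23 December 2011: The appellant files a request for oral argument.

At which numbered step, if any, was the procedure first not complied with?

(1) due by 13 June 2011 + 30 days = 13 July 2011; completed 11 July 2011, before the deadline.
(2) due by 11 July 2011 + 51 days = 31 August 2011; done 12 July 2011 — timely.
(3) the permitted window runs from 12 July 2011 + 21 = 2 August 2011 to 12 July 2011 + 36 = 17 August 2011; done 5 August 2011, which is between those dates.
(4) due by 5 September 2011 + 14 days = 19 September 2011; done 27 September 2011 — 8 days late.
That is the first point of non-compliance.

Step 4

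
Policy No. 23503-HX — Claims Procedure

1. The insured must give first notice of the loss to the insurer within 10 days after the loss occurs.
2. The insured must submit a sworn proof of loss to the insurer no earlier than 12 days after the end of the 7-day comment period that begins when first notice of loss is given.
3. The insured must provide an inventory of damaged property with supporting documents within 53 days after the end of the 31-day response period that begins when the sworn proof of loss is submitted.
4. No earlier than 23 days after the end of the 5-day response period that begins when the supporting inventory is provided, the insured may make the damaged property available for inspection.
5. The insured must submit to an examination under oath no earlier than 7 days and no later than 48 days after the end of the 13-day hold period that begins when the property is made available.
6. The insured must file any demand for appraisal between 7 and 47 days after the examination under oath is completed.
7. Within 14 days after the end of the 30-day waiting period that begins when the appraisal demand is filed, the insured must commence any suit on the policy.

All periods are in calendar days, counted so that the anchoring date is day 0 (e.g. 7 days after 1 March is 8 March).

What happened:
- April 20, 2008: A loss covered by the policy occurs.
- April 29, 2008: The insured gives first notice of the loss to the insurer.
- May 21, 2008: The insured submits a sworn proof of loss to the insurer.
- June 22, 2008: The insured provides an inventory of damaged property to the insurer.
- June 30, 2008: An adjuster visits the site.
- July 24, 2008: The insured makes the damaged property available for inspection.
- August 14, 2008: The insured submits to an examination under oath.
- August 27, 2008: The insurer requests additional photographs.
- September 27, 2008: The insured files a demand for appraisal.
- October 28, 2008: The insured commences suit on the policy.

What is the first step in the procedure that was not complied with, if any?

Step 1 — counting 10 days from April 20, 2008 (when the loss occurs) gives a deadline of April 30, 2008; April 29, 2008 is within that limit.
Step 2 — must wait 12 days from May 6, 2008 (end of the 7-day comment period, which began when first notice of loss is given on April 29, 2008), so not before May 18, 2008; May 21, 2008 is on or after that date.
Step 3 — counting 53 days from June 21, 2008 (end of the 31-day response period, which began when the sworn proof of loss is submitted on May 21, 2008) gives a deadline of August 13, 2008; completed June 22, 2008, before the deadline.
Step 4 — must wait 23 days from June 27, 2008 (end of the 5-day response period, which began when the supporting inventory is provided on June 22, 2008), so not before July 20, 2008; done July 24, 2008, after the minimum wait.
Step 5 — 7 and 48 days from August 6, 2008 (end of the 13-day hold period, which began when the property is made available on July 24, 2008) are August 13, 2008 and September 23, 2008 respectively; done August 14, 2008, which is between those dates.
Step 6 — 7 and 47 days from August 14, 2008 (when the examination under oath is completed) are August 21, 2008 and September 30, 2008 respectively; September 27, 2008 falls inside that range.
Step 7 — counting 14 days from October 27, 2008 (end of the 30-day waiting period, which began when the appraisal demand is filed on September 27, 2008) gives a deadline of November 10, 2008; October 28, 2008 is within that limit.

None — every step was satisfied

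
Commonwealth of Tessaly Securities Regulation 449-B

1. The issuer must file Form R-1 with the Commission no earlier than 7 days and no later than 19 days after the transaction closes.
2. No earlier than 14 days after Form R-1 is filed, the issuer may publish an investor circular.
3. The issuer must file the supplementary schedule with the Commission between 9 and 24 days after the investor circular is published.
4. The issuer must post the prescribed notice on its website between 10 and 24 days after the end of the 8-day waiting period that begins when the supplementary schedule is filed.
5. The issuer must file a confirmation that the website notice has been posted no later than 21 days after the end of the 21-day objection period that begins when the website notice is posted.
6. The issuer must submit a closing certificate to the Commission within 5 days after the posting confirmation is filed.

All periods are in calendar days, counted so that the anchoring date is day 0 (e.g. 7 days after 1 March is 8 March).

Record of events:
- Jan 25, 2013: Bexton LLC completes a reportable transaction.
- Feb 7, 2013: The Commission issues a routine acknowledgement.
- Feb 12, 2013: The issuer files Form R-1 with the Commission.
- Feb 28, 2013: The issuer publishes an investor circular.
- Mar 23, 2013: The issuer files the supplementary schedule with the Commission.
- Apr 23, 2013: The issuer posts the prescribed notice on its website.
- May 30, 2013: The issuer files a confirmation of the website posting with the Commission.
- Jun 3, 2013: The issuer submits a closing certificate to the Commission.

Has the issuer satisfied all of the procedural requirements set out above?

(1) the permitted window runs from Jan 25, 2013 + 7 = Feb 1, 2013 to Jan 25, 2013 + 19 = Feb 13, 2013; done Feb 12, 2013 — within the window.
(2) permitted from Feb 12, 2013 + 14 days = Feb 26, 2013 onward; done Feb 28, 2013 — permitted.
(3) the permitted window runs from Feb 28, 2013 + 9 = Mar 9, 2013 to Feb 28, 2013 + 24 = Mar 24, 2013; done Mar 23, 2013 — within the window.
(4) the permitted window runs from Mar 31, 2013 + 10 = Apr 10, 2013 to Mar 31, 2013 + 24 = Apr 24, 2013; done Apr 23, 2013, which is between those dates.
(5) due by May 14, 2013 + 21 days = Jun 4, 2013; completed May 30, 2013, before the deadline.
(6) due by May 30, 2013 + 5 days = Jun 4, 2013; completed Jun 3, 2013, before the deadline.

Yes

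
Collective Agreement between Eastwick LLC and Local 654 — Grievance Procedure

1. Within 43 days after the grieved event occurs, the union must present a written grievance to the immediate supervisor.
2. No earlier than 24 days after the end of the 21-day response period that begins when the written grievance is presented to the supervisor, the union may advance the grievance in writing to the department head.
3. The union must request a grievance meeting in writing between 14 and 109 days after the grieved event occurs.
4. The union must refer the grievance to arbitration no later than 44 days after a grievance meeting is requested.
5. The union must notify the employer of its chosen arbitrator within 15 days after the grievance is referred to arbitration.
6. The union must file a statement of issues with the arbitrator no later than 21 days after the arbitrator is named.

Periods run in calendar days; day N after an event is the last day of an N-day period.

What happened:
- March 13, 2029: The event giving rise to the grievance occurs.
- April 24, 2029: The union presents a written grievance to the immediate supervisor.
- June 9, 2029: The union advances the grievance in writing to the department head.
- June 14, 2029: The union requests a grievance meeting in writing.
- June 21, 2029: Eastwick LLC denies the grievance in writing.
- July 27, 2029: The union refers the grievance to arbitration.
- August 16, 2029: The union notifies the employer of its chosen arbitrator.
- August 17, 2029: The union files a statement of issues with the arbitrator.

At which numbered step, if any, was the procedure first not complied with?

Step 1: 43 days after March 13, 2029 (when the grieved event occurs) is April 25, 2029; completed April 24, 2029, before the deadline.
Step 2: the earliest permitted date is 24 days after May 15, 2029 (end of the 21-day response period, which began when the written grievance is presented to the supervisor on April 24, 2029), i.e. June 8, 2029; done June 9, 2029 — permitted.
Step 3: the window is 14–109 days after March 13, 2029 (when the grieved event occurs), so March 27, 2029 through June 30, 2029; done June 14, 2029, which is between those dates.
Step 4: 44 days after June 14, 2029 (when a grievance meeting is requested) is July 28, 2029; completed July 27, 2029, before the deadline.
Step 5: 15 days after July 27, 2029 (when the grievance is referred to arbitration) is August 11, 2029; done August 16, 2029 — 5 days late.
The procedure was therefore not followed at step 5.

Step 5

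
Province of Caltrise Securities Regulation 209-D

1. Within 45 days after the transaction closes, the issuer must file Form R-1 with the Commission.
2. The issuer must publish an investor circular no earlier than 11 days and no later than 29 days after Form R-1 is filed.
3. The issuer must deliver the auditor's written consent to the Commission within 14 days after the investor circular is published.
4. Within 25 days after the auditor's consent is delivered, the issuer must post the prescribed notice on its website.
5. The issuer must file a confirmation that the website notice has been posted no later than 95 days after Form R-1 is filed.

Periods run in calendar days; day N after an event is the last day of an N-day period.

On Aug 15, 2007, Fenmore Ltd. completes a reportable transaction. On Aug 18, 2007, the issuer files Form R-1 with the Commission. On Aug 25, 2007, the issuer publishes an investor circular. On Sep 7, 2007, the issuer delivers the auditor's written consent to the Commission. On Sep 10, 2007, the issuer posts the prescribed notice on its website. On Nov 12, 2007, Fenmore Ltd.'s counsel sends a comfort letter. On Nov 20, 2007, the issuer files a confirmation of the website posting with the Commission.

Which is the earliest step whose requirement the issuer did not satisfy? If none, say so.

Step 2

(1) due by Aug 15, 2007 + 45 days = Sep 29, 2007; Aug 18, 2007 is within that limit.
(2) the permitted window runs from Aug 18, 2007 + 11 = Aug 29, 2007 to Aug 18, 2007 + 29 = Sep 16, 2007; Aug 25, 2007 is 4 days too early.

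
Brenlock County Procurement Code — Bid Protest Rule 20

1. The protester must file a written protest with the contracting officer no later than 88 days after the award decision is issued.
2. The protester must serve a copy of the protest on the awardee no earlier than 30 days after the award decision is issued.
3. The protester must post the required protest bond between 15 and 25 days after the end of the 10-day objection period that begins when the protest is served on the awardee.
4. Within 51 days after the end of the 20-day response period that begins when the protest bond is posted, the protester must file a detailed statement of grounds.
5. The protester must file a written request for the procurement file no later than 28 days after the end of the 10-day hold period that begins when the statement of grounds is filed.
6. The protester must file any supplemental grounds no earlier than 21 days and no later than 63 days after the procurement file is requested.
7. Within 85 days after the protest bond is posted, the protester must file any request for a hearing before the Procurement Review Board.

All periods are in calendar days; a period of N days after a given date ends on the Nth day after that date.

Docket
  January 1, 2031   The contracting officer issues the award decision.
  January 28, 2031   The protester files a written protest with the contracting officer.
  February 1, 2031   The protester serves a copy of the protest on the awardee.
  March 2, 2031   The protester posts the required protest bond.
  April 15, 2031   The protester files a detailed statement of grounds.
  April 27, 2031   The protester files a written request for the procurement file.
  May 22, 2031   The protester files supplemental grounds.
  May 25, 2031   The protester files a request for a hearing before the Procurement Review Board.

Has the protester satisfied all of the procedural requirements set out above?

Yes

(1) due by January 1, 2031 + 88 days = March 30, 2031; done January 28, 2031 — timely.
(2) permitted from January 1, 2031 + 30 days = January 31, 2031 onward; February 1, 2031 is on or after that date.
(3) the permitted window runs from February 11, 2031 + 15 = February 26, 2031 to February 11, 2031 + 25 = March 8, 2031; done March 2, 2031, which is between those dates.
(4) due by March 22, 2031 + 51 days = May 12, 2031; done April 15, 2031 — timely.
(5) due by April 25, 2031 + 28 days = May 23, 2031; April 27, 2031 is within that limit.
(6) the permitted window runs from April 27, 2031 + 21 = May 18, 2031 to April 27, 2031 + 63 = June 29, 2031; done May 22, 2031 — within the window.
(7) due by March 2, 2031 + 85 days = May 26, 2031; completed May 25, 2031, before the deadline.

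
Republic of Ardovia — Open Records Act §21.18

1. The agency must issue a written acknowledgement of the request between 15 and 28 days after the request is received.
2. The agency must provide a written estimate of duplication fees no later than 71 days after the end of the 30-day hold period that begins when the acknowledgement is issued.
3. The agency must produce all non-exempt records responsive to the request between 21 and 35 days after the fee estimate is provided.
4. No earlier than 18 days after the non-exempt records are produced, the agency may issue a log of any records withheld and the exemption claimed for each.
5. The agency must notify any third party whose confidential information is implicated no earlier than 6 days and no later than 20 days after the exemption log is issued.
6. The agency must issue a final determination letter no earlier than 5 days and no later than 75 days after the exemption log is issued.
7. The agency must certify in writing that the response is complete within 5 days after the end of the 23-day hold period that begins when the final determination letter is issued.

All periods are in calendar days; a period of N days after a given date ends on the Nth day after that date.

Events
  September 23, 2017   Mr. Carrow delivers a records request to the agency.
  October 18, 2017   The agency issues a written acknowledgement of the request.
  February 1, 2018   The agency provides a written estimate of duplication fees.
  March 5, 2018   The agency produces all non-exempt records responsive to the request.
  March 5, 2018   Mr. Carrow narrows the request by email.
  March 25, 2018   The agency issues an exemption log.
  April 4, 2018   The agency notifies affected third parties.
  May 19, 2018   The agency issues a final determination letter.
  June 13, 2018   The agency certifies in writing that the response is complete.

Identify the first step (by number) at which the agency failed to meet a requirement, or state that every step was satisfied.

Step 2

Step 1 — 15 and 28 days from September 23, 2017 (when the request is received) are October 8, 2017 and October 21, 2017 respectively; done October 18, 2017 — within the window.
Step 2 — counting 71 days from November 17, 2017 (end of the 30-day hold period, which began when the acknowledgement is issued on October 18, 2017) gives a deadline of January 27, 2018; February 1, 2018 misses that deadline by 5 days.
Later steps need not be reached.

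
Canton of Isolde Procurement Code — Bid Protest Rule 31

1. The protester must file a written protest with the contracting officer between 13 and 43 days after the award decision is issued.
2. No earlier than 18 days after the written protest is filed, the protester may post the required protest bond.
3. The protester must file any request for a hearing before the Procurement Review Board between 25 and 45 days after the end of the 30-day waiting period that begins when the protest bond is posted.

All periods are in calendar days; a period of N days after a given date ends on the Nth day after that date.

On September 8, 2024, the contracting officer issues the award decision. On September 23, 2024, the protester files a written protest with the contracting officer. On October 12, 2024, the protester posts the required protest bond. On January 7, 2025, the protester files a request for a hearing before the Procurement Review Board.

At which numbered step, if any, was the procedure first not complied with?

Step 3

(1) the permitted window runs from September 8, 2024 + 13 = September 21, 2024 to September 8, 2024 + 43 = October 21, 2024; done September 23, 2024, which is between those dates.
(2) permitted from September 23, 2024 + 18 days = October 11, 2024 onward; done October 12, 2024 — permitted.
(3) the permitted window runs from November 11, 2024 + 25 = December 6, 2024 to November 11, 2024 + 45 = December 26, 2024; January 7, 2025 is 12 days past the end of the window.
The analysis stops there.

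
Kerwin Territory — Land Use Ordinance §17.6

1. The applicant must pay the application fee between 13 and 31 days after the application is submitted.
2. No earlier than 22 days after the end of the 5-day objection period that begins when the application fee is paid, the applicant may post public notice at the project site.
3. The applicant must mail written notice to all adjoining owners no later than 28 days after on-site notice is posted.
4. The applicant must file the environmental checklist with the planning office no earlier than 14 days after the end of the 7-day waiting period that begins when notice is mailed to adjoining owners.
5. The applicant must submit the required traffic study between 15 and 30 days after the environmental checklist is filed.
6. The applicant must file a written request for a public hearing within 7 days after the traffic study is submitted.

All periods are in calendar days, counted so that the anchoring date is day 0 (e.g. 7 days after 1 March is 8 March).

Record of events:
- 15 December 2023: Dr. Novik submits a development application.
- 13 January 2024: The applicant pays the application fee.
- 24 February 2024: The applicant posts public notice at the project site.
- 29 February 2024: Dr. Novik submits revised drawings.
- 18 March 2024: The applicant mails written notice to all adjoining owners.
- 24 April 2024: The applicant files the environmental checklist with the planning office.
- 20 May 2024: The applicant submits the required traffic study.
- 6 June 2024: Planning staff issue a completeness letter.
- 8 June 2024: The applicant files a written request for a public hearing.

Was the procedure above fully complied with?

No

Step 1: the window is 13–31 days after 15 December 2023 (when the application is submitted), so 28 December 2023 through 15 January 2024; done 13 January 2024 — within the window.
Step 2: the earliest permitted date is 22 days after 18 January 2024 (end of the 5-day objection period, which began when the application fee is paid on 13 January 2024), i.e. 9 February 2024; 24 February 2024 is on or after that date.
Step 3: 28 days after 24 February 2024 (when on-site notice is posted) is 23 March 2024; 18 March 2024 is within that limit.
Step 4: the earliest permitted date is 14 days after 25 March 2024 (end of the 7-day waiting period, which began when notice is mailed to adjoining owners on 18 March 2024), i.e. 8 April 2024; done 24 April 2024 — permitted.
Step 5: the window is 15–30 days after 24 April 2024 (when the environmental checklist is filed), so 9 May 2024 through 24 May 2024; 20 May 2024 falls inside that range.
Step 6: 7 days after 20 May 2024 (when the traffic study is submitted) is 27 May 2024; done 8 June 2024 — 12 days late.
The procedure was therefore not followed at step 6.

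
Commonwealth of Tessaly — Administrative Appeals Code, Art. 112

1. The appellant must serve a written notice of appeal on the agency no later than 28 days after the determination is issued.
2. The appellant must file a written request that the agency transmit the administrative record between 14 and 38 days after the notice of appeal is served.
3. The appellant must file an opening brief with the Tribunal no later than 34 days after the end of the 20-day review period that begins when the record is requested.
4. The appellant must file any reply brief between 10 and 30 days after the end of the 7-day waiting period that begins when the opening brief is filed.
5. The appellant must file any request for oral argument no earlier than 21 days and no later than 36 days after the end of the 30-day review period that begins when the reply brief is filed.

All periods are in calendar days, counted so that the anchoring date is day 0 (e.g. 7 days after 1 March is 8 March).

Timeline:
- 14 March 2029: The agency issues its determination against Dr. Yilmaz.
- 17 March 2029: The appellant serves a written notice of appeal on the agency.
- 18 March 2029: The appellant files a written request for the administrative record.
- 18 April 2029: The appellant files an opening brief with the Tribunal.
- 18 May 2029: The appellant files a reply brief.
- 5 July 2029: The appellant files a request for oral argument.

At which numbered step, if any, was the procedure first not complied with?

Step 2

(1) due by 14 March 2029 + 28 days = 11 April 2029; 17 March 2029 is within that limit.
(2) the permitted window runs from 17 March 2029 + 14 = 31 March 2029 to 17 March 2029 + 38 = 24 April 2029; 18 March 2029 is 13 days too early.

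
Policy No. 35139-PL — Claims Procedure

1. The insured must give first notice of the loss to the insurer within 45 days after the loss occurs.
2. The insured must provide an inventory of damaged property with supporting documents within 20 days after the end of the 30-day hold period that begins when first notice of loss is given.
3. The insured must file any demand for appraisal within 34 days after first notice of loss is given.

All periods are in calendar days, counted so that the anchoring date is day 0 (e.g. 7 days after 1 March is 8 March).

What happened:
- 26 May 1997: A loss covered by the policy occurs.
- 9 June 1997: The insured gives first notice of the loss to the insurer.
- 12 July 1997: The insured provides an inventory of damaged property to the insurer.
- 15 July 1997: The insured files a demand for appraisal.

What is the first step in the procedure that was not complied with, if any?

Step 3

Step 1: 45 days after 26 May 1997 (when the loss occurs) is 10 July 1997; 9 June 1997 is within that limit.
Step 2: 20 days after 9 July 1997 (end of the 30-day hold period, which began when first notice of loss is given on 9 June 1997) is 29 July 1997; 12 July 1997 is within that limit.
Step 3: 34 days after 9 June 1997 (when first notice of loss is given) is 13 July 1997; done 15 July 1997 — 2 days late.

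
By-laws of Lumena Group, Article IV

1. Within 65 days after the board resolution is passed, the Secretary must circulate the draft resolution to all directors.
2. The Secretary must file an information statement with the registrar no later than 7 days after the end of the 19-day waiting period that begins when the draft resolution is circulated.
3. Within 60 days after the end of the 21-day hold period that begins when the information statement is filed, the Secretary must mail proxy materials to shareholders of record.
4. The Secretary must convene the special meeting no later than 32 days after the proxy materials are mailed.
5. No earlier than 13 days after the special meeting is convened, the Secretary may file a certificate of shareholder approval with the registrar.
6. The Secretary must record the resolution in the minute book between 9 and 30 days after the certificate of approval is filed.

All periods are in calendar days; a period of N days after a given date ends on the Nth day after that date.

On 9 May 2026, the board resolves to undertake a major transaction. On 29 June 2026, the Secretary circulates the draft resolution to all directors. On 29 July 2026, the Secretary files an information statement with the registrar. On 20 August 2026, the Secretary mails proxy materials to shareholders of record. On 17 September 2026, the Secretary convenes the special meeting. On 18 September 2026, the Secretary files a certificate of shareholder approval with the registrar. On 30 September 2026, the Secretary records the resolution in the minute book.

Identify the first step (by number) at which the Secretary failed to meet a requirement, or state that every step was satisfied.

Step 2

Step 1 — counting 65 days from 9 May 2026 (when the board resolution is passed) gives a deadline of 13 July 2026; done 29 June 2026 — timely.
Step 2 — counting 7 days from 18 July 2026 (end of the 19-day waiting period, which began when the draft resolution is circulated on 29 June 2026) gives a deadline of 25 July 2026; not done until 29 July 2026, 4 days after the deadline.
Later steps need not be reached.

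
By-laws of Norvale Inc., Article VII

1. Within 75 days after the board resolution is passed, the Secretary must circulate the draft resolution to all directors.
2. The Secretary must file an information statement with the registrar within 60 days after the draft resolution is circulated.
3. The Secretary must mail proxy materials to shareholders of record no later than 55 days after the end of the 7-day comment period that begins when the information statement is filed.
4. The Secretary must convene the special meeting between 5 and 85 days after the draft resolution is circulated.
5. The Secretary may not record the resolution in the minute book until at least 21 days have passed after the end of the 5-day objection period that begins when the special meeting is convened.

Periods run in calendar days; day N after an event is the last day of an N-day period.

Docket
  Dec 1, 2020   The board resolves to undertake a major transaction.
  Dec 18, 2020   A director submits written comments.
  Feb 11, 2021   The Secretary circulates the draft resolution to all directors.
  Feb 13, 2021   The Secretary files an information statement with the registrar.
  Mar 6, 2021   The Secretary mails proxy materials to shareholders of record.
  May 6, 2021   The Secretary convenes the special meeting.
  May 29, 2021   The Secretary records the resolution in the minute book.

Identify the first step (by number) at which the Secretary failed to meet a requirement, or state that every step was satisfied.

Step 1 — counting 75 days from Dec 1, 2020 (when the board resolution is passed) gives a deadline of Feb 14, 2021; done Feb 11, 2021 — timely.
Step 2 — counting 60 days from Feb 11, 2021 (when the draft resolution is circulated) gives a deadline of Apr 12, 2021; completed Feb 13, 2021, before the deadline.
Step 3 — counting 55 days from Feb 20, 2021 (end of the 7-day comment period, which began when the information statement is filed on Feb 13, 2021) gives a deadline of Apr 16, 2021; completed Mar 6, 2021, before the deadline.
Step 4 — 5 and 85 days from Feb 11, 2021 (when the draft resolution is circulated) are Feb 16, 2021 and May 7, 2021 respectively; done May 6, 2021 — within the window.
Step 5 — must wait 21 days from May 11, 2021 (end of the 5-day objection period, which began when the special meeting is convened on May 6, 2021), so not before Jun 1, 2021; acted on May 29, 2021, 3 days prematurely.
That is the first point of non-compliance.

Step 5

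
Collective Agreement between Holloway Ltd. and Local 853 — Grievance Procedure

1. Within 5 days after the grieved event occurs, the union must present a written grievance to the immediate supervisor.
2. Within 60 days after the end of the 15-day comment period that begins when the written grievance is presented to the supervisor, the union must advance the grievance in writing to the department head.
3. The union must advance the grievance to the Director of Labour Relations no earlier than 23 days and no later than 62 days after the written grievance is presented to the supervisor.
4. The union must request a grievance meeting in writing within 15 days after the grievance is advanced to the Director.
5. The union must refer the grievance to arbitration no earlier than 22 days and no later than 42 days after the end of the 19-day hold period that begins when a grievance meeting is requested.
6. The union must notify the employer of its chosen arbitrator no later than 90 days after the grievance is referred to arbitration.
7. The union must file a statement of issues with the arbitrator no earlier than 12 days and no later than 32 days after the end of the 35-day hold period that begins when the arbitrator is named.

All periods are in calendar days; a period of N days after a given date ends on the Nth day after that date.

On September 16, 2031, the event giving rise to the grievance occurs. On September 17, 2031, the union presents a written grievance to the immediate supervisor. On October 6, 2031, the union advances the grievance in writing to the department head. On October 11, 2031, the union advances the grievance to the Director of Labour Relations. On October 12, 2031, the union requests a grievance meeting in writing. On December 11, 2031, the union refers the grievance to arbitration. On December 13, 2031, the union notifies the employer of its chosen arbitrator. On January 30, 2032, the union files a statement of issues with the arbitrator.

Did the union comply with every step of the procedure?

Step 1 — counting 5 days from September 16, 2031 (when the grieved event occurs) gives a deadline of September 21, 2031; September 17, 2031 is within that limit.
Step 2 — counting 60 days from October 2, 2031 (end of the 15-day comment period, which began when the written grievance is presented to the supervisor on September 17, 2031) gives a deadline of December 1, 2031; done October 6, 2031 — timely.
Step 3 — 23 and 62 days from September 17, 2031 (when the written grievance is presented to the supervisor) are October 10, 2031 and November 18, 2031 respectively; done October 11, 2031 — within the window.
Step 4 — counting 15 days from October 11, 2031 (when the grievance is advanced to the Director) gives a deadline of October 26, 2031; October 12, 2031 is within that limit.
Step 5 — 22 and 42 days from October 31, 2031 (end of the 19-day hold period, which began when a grievance meeting is requested on October 12, 2031) are November 22, 2031 and December 12, 2031 respectively; done December 11, 2031 — within the window.
Step 6 — counting 90 days from December 11, 2031 (when the grievance is referred to arbitration) gives a deadline of March 10, 2032; done December 13, 2031 — timely.
Step 7 — 12 and 32 days from January 17, 2032 (end of the 35-day hold period, which began when the arbitrator is named on December 13, 2031) are January 29, 2032 and February 18, 2032 respectively; January 30, 2032 falls inside that range.

Yes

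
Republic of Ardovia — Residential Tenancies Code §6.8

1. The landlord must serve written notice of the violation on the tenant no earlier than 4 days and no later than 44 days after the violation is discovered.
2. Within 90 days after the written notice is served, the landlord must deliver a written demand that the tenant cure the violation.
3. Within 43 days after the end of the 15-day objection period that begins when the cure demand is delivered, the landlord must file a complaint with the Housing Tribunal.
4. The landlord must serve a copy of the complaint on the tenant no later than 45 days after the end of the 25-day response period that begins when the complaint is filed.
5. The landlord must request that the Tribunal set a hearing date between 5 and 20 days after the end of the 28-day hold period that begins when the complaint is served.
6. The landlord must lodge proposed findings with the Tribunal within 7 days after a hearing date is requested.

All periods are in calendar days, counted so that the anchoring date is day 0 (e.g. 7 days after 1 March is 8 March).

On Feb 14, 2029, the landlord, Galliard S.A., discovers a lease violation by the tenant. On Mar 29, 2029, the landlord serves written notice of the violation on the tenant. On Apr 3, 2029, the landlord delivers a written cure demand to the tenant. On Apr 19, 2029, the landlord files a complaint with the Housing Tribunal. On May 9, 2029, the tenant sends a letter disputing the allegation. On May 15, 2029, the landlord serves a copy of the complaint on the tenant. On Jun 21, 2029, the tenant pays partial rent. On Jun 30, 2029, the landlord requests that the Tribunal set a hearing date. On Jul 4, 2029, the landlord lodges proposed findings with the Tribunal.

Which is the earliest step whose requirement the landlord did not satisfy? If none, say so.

None — every step was satisfied

Step 1 — 4 and 44 days from Feb 14, 2029 (when the violation is discovered) are Feb 18, 2029 and Mar 30, 2029 respectively; done Mar 29, 2029 — within the window.
Step 2 — counting 90 days from Mar 29, 2029 (when the written notice is served) gives a deadline of Jun 27, 2029; completed Apr 3, 2029, before the deadline.
Step 3 — counting 43 days from Apr 18, 2029 (end of the 15-day objection period, which began when the cure demand is delivered on Apr 3, 2029) gives a deadline of May 31, 2029; completed Apr 19, 2029, before the deadline.
Step 4 — counting 45 days from May 14, 2029 (end of the 25-day response period, which began when the complaint is filed on Apr 19, 2029) gives a deadline of Jun 28, 2029; done May 15, 2029 — timely.
Step 5 — 5 and 20 days from Jun 12, 2029 (end of the 28-day hold period, which began when the complaint is served on May 15, 2029) are Jun 17, 2029 and Jul 2, 2029 respectively; done Jun 30, 2029 — within the window.
Step 6 — counting 7 days from Jun 30, 2029 (when a hearing date is requested) gives a deadline of Jul 7, 2029; done Jul 4, 2029 — timely.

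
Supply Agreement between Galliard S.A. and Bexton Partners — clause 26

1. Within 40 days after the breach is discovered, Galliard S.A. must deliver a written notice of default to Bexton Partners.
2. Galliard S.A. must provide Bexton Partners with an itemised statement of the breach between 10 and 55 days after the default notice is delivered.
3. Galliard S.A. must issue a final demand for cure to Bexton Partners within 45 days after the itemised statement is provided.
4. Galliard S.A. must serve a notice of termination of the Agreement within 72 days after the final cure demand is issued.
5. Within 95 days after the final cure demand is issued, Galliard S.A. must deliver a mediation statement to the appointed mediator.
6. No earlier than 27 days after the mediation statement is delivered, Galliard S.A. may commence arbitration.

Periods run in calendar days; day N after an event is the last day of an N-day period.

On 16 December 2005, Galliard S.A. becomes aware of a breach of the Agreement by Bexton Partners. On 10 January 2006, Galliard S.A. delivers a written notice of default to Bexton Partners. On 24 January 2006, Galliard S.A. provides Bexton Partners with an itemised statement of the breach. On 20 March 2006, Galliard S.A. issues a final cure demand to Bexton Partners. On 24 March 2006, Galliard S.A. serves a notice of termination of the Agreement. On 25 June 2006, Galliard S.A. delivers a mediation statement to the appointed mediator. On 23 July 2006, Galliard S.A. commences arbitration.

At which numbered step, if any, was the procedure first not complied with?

Step 3

(1) due by 16 December 2005 + 40 days = 25 January 2006; done 10 January 2006 — timely.
(2) the permitted window runs from 10 January 2006 + 10 = 20 January 2006 to 10 January 2006 + 55 = 6 March 2006; 24 January 2006 falls inside that range.
(3) due by 24 January 2006 + 45 days = 10 March 2006; 20 March 2006 misses that deadline by 10 days.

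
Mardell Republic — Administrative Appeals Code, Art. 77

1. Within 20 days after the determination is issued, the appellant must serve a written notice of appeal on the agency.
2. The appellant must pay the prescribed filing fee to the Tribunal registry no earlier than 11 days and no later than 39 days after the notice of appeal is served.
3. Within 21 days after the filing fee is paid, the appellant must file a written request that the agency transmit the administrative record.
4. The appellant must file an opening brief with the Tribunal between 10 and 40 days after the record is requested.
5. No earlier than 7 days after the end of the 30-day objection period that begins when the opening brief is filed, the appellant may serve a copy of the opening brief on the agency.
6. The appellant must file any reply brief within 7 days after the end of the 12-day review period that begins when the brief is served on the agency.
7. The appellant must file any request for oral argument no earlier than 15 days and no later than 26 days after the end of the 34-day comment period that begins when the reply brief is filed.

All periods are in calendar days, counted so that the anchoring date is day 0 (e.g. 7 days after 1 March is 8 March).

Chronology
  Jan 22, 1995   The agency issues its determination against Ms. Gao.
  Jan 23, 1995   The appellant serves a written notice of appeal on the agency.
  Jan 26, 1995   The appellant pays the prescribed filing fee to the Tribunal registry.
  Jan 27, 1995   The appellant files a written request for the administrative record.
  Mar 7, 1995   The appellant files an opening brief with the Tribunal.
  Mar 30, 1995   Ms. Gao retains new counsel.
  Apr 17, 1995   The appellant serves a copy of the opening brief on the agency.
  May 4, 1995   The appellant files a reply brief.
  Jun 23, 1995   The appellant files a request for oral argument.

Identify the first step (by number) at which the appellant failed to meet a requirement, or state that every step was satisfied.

Step 1 — counting 20 days from Jan 22, 1995 (when the determination is issued) gives a deadline of Feb 11, 1995; completed Jan 23, 1995, before the deadline.
Step 2 — 11 and 39 days from Jan 23, 1995 (when the notice of appeal is served) are Feb 3, 1995 and Mar 3, 1995 respectively; done Jan 26, 1995 — 8 days before the window opened.
No need to go further; step 2 was not satisfied.

Step 2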